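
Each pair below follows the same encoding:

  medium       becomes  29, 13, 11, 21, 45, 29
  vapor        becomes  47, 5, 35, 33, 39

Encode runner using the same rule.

39, 45, 31, 31, 13, 39

m(#13)→29 and e(#5)→13: differences scale by 2, so n = 2·pos + 3. With a=1..z=26, the number is 2·pos + 3.
On runner: r=18→39, u=21→45, n=14→31, n=14→31, e=5→13, r=18→39.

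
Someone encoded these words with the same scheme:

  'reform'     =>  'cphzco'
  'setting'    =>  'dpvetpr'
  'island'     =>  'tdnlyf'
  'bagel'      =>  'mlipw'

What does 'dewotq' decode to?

Shifts by position in reform: pos 0: r→c (+11), pos 1: e→p (+11), pos 2: f→h (+2), pos 3: o→z (+11), pos 4: r→c (+11), pos 5: m→o (+2) — repeating every 3. The shifts repeat in a cycle of length 3: positions 0,1,… shift by +11, +11, +2, then the pattern repeats.
Decoding dewotq: d−11=s, e−11=t, w−2=u, o−11=d, t−11=i, q−2=o.

studio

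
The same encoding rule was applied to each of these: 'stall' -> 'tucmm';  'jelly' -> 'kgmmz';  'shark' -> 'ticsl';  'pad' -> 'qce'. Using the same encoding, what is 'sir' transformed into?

tks

The shift depends on letter class: consonant s→t is +1, but vowel a→c is +2. Two shifts are in play — +2 for a/e/i/o/u, +1 for every other letter.
On sir: s(cons)+1=t, i(vowel)+2=k, r(cons)+1=s.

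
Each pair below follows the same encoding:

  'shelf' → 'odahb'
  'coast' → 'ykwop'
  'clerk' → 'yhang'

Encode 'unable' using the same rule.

qjwxha

Each letter is shifted forward by 22 in the alphabet (a Caesar shift of +22).
On unable: u+22=q, n+22=j, a+22=w, b+22=x, l+22=h, e+22=a.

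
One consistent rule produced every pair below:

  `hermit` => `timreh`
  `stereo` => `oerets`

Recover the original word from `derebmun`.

It's just the letters in reverse order.
Reversing it on derebmun: then reverse → numbered.

numbered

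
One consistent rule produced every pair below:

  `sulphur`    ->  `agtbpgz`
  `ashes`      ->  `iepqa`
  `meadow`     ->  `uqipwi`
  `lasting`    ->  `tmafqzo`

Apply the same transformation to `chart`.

Shifts by position in sulphur: pos 0: s→a (+8), pos 1: u→g (+12), pos 2: l→t (+8), pos 3: p→b (+12) — repeating every 2. It's a Vigenère-style cipher with numeric key [8,12]: position i shifts by key[i mod 2].
For chart: c+8=k, h+12=t, a+8=i, r+12=d, t+8=b.

ktidb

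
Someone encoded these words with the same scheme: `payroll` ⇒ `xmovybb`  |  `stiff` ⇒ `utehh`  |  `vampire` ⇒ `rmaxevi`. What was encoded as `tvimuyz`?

p(15)→x(23) and a(0)→m(12) fit y≡25x+12 (mod 26); the inverse of 25 mod 26 is 25. This is an affine cipher: with a=0,…,z=25, each position x becomes (25x+12) mod 26.
Reversing it on tvimuyz: t(19)→25·(19−12)≡19=t; v(21)→25·(21−12)≡17=r; i(8)→25·(8−12)≡4=e; m(12)→25·(12−12)≡0=a; u(20)→25·(20−12)≡18=s; y(24)→25·(24−12)≡14=o; z(25)→25·(25−12)≡13=n (all mod 26).

treason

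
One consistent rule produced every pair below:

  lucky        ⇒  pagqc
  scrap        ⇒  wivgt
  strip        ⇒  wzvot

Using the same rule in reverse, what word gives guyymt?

cousin

Shifts by position in lucky: pos 0: l→p (+4), pos 1: u→a (+6), pos 2: c→g (+4), pos 3: k→q (+6) — repeating every 2. A repeating key of period 2 is used — shifts +4, +6 over and over.
Reversing it on guyymt: g−4=c, u−6=o, y−4=u, y−6=s, m−4=i, t−6=n.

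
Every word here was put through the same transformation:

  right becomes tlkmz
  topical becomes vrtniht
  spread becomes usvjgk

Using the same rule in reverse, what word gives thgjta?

In right: r→t is +2, i→l is +3, g→k is +4, h→m is +5 — the shift increases by 1 each position. Each letter shifts forward by (position + 2), i.e. 2, 3, 4, … — the shift grows by one for each successive letter.
Decoding thgjta: t−2=r, h−3=e, g−4=c, j−5=e, t−6=n, a−7=t.

recent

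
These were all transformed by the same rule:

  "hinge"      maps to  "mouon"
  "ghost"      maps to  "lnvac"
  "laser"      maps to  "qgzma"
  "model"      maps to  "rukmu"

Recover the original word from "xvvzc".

sport

In hinge: h→m is +5, i→o is +6, n→u is +7, g→o is +8 — the shift increases by 1 each position. Letter i (0-indexed) is shifted by i+5, so successive shifts are 5, 6, 7, ….
Reversing it on xvvzc: x−5=s, v−6=p, v−7=o, z−8=r, c−9=t.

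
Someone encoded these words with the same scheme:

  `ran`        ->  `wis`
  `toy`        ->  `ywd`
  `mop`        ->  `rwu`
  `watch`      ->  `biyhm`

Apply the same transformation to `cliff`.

The rule splits by letter class: vowels +8, consonants +5.
Applying it to cliff: c(cons)+5=h, l(cons)+5=q, i(vowel)+8=q, f(cons)+5=k, f(cons)+5=k.

hqqkk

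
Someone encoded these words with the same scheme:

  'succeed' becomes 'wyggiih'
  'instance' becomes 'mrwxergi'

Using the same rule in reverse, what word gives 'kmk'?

Compare letters: s→w is +4, u→y is +4, c→g is +4 — a constant shift. Each letter is shifted forward by 4 in the alphabet (a Caesar shift of +4).
Reversing it on kmk: k−4=g, m−4=i, k−4=g.

gig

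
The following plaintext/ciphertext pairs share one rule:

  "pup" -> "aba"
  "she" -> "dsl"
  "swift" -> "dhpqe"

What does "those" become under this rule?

The shift depends on letter class: consonant p→a is +11, but vowel u→b is +7. Vowels shift forward by 7 and consonants shift forward by 11.
For those: t(cons)+11=e, h(cons)+11=s, o(vowel)+7=v, s(cons)+11=d, e(vowel)+7=l.

esvdl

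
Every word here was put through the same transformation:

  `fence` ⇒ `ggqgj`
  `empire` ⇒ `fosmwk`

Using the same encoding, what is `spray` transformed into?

Each letter shifts forward by (position + 1), i.e. 1, 2, 3, … — the shift grows by one for each successive letter.
For spray: s+1=t, p+2=r, r+3=u, a+4=e, y+5=d.

trued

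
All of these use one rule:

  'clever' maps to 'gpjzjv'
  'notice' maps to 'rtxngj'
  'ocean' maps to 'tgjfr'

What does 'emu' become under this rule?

jqz

The shift depends on letter class: consonant c→g is +4, but vowel e→j is +5. Two shifts are in play — +5 for a/e/i/o/u, +4 for every other letter.
Applying it to emu: e(vowel)+5=j, m(cons)+4=q, u(vowel)+5=z.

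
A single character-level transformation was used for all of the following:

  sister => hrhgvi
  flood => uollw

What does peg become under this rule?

kvt

Each pair mirrors across the alphabet (s↔h, i↔r, s↔h): positions sum to 25. Letters are reflected about the middle of the alphabet (position → 25−position): Atbash.
On peg: p↔k, e↔v, g↔t.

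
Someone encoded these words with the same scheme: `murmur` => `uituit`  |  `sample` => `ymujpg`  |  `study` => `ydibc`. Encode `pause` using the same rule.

m(12)→u(20) and u(20)→i(8) fit y≡5x+12 (mod 26); the inverse of 5 mod 26 is 21. This is an affine cipher: with a=0,…,z=25, each position x becomes (5x+12) mod 26.
Applying it to pause: p(15)→5·15+12≡9=j; a(0)→5·0+12≡12=m; u(20)→5·20+12≡8=i; s(18)→5·18+12≡24=y; e(4)→5·4+12≡6=g (all mod 26).

jmiyg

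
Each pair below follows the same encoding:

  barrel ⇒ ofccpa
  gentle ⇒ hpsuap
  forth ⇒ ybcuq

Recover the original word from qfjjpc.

hammer

This is an affine cipher: with a=0,…,z=25, each position x becomes (9x+5) mod 26.
Undoing it on qfjjpc: q(16)→3·(16−5)≡7=h; f(5)→3·(5−5)≡0=a; j(9)→3·(9−5)≡12=m; j(9)→3·(9−5)≡12=m; p(15)→3·(15−5)≡4=e; c(2)→3·(2−5)≡17=r (all mod 26).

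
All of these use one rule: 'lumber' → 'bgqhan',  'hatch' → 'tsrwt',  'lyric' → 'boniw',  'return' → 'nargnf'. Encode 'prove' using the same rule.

l(11)→b(1) and u(20)→g(6) fit y≡15x+18 (mod 26); the inverse of 15 mod 26 is 7. This is an affine cipher: with a=0,…,z=25, each position x becomes (15x+18) mod 26.
On prove: p(15)→15·15+18≡9=j; r(17)→15·17+18≡13=n; o(14)→15·14+18≡20=u; v(21)→15·21+18≡21=v; e(4)→15·4+18≡0=a (all mod 26).

jnuva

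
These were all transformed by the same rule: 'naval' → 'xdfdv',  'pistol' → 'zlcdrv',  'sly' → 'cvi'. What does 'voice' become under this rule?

frlmh

Vowels shift forward by 3 and consonants shift forward by 10.
For voice: v(cons)+10=f, o(vowel)+3=r, i(vowel)+3=l, c(cons)+10=m, e(vowel)+3=h.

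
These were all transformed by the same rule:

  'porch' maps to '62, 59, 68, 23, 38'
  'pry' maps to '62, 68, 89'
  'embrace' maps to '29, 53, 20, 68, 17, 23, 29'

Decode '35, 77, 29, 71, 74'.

p(#16)→62 and o(#15)→59: differences scale by 3, so n = 3·pos + 14. The formula is n = 3×(alphabet index, a=1) + 14.
Undoing it on 35, 77, 29, 71, 74: 35→(35−14)÷3=7=g, 77→(77−14)÷3=21=u, 29→(29−14)÷3=5=e, 71→(71−14)÷3=19=s, 74→(74−14)÷3=20=t.

guest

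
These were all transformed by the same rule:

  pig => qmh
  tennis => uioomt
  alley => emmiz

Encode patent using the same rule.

The shift depends on letter class: consonant p→q is +1, but vowel i→m is +4. Vowels shift forward by 4 and consonants shift forward by 1.
For patent: p(cons)+1=q, a(vowel)+4=e, t(cons)+1=u, e(vowel)+4=i, n(cons)+1=o, t(cons)+1=u.

qeuiou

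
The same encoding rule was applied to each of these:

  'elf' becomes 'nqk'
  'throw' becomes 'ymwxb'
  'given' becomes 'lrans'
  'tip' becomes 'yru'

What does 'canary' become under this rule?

The shift depends on letter class: consonant l→q is +5, but vowel e→n is +9. Two shifts are in play — +9 for a/e/i/o/u, +5 for every other letter.
On canary: c(cons)+5=h, a(vowel)+9=j, n(cons)+5=s, a(vowel)+9=j, r(cons)+5=w, y(cons)+5=d.

hjsjwd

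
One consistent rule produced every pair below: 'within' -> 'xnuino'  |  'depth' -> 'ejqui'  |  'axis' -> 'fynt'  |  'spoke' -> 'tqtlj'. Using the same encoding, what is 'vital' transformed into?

wnufm

The shift depends on letter class: consonant w→x is +1, but vowel i→n is +5. Vowels shift forward by 5 and consonants shift forward by 1.
On vital: v(cons)+1=w, i(vowel)+5=n, t(cons)+1=u, a(vowel)+5=f, l(cons)+1=m.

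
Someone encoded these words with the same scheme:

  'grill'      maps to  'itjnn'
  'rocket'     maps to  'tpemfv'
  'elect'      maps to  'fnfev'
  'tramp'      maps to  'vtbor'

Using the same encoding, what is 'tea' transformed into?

The shift depends on letter class: consonant g→i is +2, but vowel i→j is +1. Two shifts are in play — +1 for a/e/i/o/u, +2 for every other letter.
For tea: t(cons)+2=v, e(vowel)+1=f, a(vowel)+1=b.

vfb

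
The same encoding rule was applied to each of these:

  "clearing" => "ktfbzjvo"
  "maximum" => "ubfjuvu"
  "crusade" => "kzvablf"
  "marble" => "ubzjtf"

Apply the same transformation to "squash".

ayvbap

The shift depends on letter class: consonant c→k is +8, but vowel e→f is +1. Vowels shift forward by 1 and consonants shift forward by 8.
For squash: s(cons)+8=a, q(cons)+8=y, u(vowel)+1=v, a(vowel)+1=b, s(cons)+8=a, h(cons)+8=p.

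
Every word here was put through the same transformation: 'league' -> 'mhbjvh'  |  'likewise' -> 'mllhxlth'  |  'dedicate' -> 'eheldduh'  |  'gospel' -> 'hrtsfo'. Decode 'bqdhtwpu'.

Shifts by position in league: pos 0: l→m (+1), pos 1: e→h (+3), pos 2: a→b (+1), pos 3: g→j (+3) — repeating every 2. The shifts repeat in a cycle of length 2: positions 0,1,… shift by +1, +3, then the pattern repeats.
Reversing it on bqdhtwpu: b−1=a, q−3=n, d−1=c, h−3=e, t−1=s, w−3=t, p−1=o, u−3=r.

ancestor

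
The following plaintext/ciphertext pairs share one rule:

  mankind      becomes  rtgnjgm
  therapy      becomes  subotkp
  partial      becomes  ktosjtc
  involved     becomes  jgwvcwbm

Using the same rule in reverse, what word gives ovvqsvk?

rooftop

m(12)→r(17) and a(0)→t(19) fit y≡15x+19 (mod 26); the inverse of 15 mod 26 is 7. This is an affine cipher: with a=0,…,z=25, each position x becomes (15x+19) mod 26.
Reversing it on ovvqsvk: o(14)→7·(14−19)≡17=r; v(21)→7·(21−19)≡14=o; v(21)→7·(21−19)≡14=o; q(16)→7·(16−19)≡5=f; s(18)→7·(18−19)≡19=t; v(21)→7·(21−19)≡14=o; k(10)→7·(10−19)≡15=p (all mod 26).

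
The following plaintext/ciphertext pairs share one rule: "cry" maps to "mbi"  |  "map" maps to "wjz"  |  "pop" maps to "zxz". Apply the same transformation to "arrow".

The shift depends on letter class: consonant c→m is +10, but vowel a→j is +9. The rule splits by letter class: vowels +9, consonants +10.
Applying it to arrow: a(vowel)+9=j, r(cons)+10=b, r(cons)+10=b, o(vowel)+9=x, w(cons)+10=g.

jbbxg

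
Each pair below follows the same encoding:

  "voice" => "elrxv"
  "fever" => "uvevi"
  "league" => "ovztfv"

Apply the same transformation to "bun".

Each letter is replaced by its mirror in the alphabet: a↔z, b↔y, c↔x, and so on (the Atbash cipher).
Applying it to bun: b↔y, u↔f, n↔m.

yfm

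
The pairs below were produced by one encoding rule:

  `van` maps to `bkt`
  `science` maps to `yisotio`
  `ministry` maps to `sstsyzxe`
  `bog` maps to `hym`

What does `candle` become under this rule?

iktjro

The rule splits by letter class: vowels +10, consonants +6.
Applying it to candle: c(cons)+6=i, a(vowel)+10=k, n(cons)+6=t, d(cons)+6=j, l(cons)+6=r, e(vowel)+10=o.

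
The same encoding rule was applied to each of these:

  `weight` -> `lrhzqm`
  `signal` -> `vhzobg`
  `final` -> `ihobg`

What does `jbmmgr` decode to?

cattle

w(22)→l(11) and e(4)→r(17) fit y≡17x+1 (mod 26); the inverse of 17 mod 26 is 23. Each letter's alphabet position (a=0..z=25) is mapped through 17·x+1 mod 26 — an affine cipher.
Reversing it on jbmmgr: j(9)→23·(9−1)≡2=c; b(1)→23·(1−1)≡0=a; m(12)→23·(12−1)≡19=t; m(12)→23·(12−1)≡19=t; g(6)→23·(6−1)≡11=l; r(17)→23·(17−1)≡4=e (all mod 26).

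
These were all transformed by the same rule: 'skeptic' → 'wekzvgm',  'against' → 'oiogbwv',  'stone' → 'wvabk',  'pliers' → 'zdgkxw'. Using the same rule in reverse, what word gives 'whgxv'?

shirt

s(18)→w(22) and k(10)→e(4) fit y≡25x+14 (mod 26); the inverse of 25 mod 26 is 25. Treating letters as 0–25, the rule is x ↦ 25x + 14 (mod 26).
Undoing it on whgxv: w(22)→25·(22−14)≡18=s; h(7)→25·(7−14)≡7=h; g(6)→25·(6−14)≡8=i; x(23)→25·(23−14)≡17=r; v(21)→25·(21−14)≡19=t (all mod 26).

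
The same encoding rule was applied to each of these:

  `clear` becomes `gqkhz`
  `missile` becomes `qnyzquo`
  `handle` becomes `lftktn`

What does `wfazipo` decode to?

In clear: c→g is +4, l→q is +5, e→k is +6, a→h is +7 — the shift increases by 1 each position. Letter i (0-indexed) is shifted by i+4, so successive shifts are 4, 5, 6, ….
Undoing it on wfazipo: w−4=s, f−5=a, a−6=u, z−7=s, i−8=a, p−9=g, o−10=e.

sausage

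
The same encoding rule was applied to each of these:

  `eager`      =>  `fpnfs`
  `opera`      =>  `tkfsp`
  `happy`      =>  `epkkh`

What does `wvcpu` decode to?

final

e(4)→f(5) and a(0)→p(15) fit y≡17x+15 (mod 26); the inverse of 17 mod 26 is 23. This is an affine cipher: with a=0,…,z=25, each position x becomes (17x+15) mod 26.
Undoing it on wvcpu: w(22)→23·(22−15)≡5=f; v(21)→23·(21−15)≡8=i; c(2)→23·(2−15)≡13=n; p(15)→23·(15−15)≡0=a; u(20)→23·(20−15)≡11=l (all mod 26).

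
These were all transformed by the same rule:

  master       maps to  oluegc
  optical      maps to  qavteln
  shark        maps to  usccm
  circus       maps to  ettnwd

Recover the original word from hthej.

Shifts by position in master: pos 0: m→o (+2), pos 1: a→l (+11), pos 2: s→u (+2), pos 3: t→e (+11) — repeating every 2. A repeating key of period 2 is used — shifts +2, +11 over and over.
Decoding hthej: h−2=f, t−11=i, h−2=f, e−11=t, j−2=h.

fifth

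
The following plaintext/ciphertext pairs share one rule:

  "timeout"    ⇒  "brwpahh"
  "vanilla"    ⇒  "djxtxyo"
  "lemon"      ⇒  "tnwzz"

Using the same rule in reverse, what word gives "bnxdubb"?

Each letter shifts forward by (position + 8), i.e. 8, 9, 10, … — the shift grows by one for each successive letter.
Decoding bnxdubb: b−8=t, n−9=e, x−10=n, d−11=s, u−12=i, b−13=o, b−14=n.

tension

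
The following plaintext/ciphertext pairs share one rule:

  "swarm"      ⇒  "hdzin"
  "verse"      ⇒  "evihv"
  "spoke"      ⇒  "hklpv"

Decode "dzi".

war

This is the alphabet-reversal cipher (Atbash): a becomes z, b becomes y, etc.
Reversing it on dzi: d↔w, z↔a, i↔r.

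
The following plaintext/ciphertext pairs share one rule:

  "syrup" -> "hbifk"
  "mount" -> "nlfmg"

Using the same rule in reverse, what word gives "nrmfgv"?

minute

Each pair mirrors across the alphabet (s↔h, y↔b, r↔i): positions sum to 25. This is the alphabet-reversal cipher (Atbash): a becomes z, b becomes y, etc.
Reversing it on nrmfgv: n↔m, r↔i, m↔n, f↔u, g↔t, v↔e.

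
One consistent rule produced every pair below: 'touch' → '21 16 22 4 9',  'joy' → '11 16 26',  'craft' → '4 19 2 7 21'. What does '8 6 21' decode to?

t is letter #20 and maps to 21: an offset of 1. Letters become their 1-based position plus 1 (so a→2, b→3, …).
Reversing it on 8 6 21: 8→(8−1)÷1=7=g, 6→(6−1)÷1=5=e, 21→(21−1)÷1=20=t.

get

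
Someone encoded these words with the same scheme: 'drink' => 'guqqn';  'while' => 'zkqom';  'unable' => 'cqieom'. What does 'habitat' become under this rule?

kieqwiw

The shift depends on letter class: consonant d→g is +3, but vowel i→q is +8. Two shifts are in play — +8 for a/e/i/o/u, +3 for every other letter.
Applying it to habitat: h(cons)+3=k, a(vowel)+8=i, b(cons)+3=e, i(vowel)+8=q, t(cons)+3=w, a(vowel)+8=i, t(cons)+3=w.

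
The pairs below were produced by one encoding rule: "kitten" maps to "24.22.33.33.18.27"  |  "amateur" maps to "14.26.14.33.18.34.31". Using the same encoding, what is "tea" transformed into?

k is letter #11 and maps to 24: an offset of 13. Letters become their 1-based position plus 13 (so a→14, b→15, …).
Applying it to tea: t=20→33, e=5→18, a=1→14.

33.18.14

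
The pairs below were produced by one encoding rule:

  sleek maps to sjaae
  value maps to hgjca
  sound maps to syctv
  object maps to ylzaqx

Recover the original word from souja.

s(18)→s(18) and l(11)→j(9) fit y≡5x+6 (mod 26); the inverse of 5 mod 26 is 21. Treating letters as 0–25, the rule is x ↦ 5x + 6 (mod 26).
Undoing it on souja: s(18)→21·(18−6)≡18=s; o(14)→21·(14−6)≡12=m; u(20)→21·(20−6)≡8=i; j(9)→21·(9−6)≡11=l; a(0)→21·(0−6)≡4=e (all mod 26).

smile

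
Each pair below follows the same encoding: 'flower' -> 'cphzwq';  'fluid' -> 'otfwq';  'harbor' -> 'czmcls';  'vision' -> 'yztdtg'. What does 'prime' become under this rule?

Two steps: reverse the string, then apply a Caesar shift of +11.
For prime: reverse → emirp; then shift: e+11=p, m+11=x, i+11=t, r+11=c, p+11=a.

pxtca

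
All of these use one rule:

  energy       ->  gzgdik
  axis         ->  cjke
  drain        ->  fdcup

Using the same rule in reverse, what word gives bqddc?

Shifts by position in energy: pos 0: e→g (+2), pos 1: n→z (+12), pos 2: e→g (+2), pos 3: r→d (+12) — repeating every 2. A repeating key of period 2 is used — shifts +2, +12 over and over.
Reversing it on bqddc: b−2=z, q−12=e, d−2=b, d−12=r, c−2=a.

zebra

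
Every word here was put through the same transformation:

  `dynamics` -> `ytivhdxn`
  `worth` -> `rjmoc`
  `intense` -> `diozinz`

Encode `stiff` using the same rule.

nodaa

Compare letters: d→y is +21, y→t is +21, n→i is +21 — a constant shift. It's a constant shift of +21 (ROT21).
On stiff: s+21=n, t+21=o, i+21=d, f+21=a, f+21=a.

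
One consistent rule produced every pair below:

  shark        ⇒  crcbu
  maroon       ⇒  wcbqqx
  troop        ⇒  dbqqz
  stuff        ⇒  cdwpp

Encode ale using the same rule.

cvg

The shift depends on letter class: consonant s→c is +10, but vowel a→c is +2. Vowels shift forward by 2 and consonants shift forward by 10.
For ale: a(vowel)+2=c, l(cons)+10=v, e(vowel)+2=g.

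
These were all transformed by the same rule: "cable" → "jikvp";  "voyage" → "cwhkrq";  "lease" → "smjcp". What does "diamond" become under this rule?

kqjwzzq

In cable: c→j is +7, a→i is +8, b→k is +9, l→v is +10 — the shift increases by 1 each position. The shift increases by 1 at each position, starting from +7: 7, 8, 9, ….
Applying it to diamond: d+7=k, i+8=q, a+9=j, m+10=w, o+11=z, n+12=z, d+13=q.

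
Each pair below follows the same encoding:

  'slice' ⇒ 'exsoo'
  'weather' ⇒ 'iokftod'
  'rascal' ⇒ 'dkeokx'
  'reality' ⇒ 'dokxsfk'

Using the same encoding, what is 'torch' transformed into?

fydot

The shift depends on letter class: consonant s→e is +12, but vowel i→s is +10. Two shifts are in play — +10 for a/e/i/o/u, +12 for every other letter.
For torch: t(cons)+12=f, o(vowel)+10=y, r(cons)+12=d, c(cons)+12=o, h(cons)+12=t.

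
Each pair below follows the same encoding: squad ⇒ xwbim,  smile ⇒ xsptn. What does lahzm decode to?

guard

In squad: s→x is +5, q→w is +6, u→b is +7, a→i is +8 — the shift increases by 1 each position. The shift increases by 1 at each position, starting from +5: 5, 6, 7, ….
Undoing it on lahzm: l−5=g, a−6=u, h−7=a, z−8=r, m−9=d.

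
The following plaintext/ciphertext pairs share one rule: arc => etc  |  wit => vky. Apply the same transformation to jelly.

Read the word backwards and shift each letter +2.
On jelly: reverse → yllej; then shift: y+2=a, l+2=n, l+2=n, e+2=g, j+2=l.

anngl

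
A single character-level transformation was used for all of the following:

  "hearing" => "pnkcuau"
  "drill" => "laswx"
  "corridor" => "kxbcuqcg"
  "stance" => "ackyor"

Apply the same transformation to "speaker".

In hearing: h→p is +8, e→n is +9, a→k is +10, r→c is +11 — the shift increases by 1 each position. The shift increases by 1 at each position, starting from +8: 8, 9, 10, ….
On speaker: s+8=a, p+9=y, e+10=o, a+11=l, k+12=w, e+13=r, r+14=f.

ayolwrf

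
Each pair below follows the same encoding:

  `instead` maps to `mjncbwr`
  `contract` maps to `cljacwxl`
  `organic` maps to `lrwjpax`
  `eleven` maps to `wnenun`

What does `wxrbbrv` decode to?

mission

The word is reversed, then every letter is shifted forward by 9.
Undoing it on wxrbbrv: shift back: w−9=n, x−9=o, r−9=i, b−9=s, b−9=s, r−9=i, v−9=m → noissim; then reverse → mission.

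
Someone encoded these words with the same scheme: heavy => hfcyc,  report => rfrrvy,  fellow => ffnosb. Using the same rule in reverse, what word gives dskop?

drill

In heavy: h→h is +0, e→f is +1, a→c is +2, v→y is +3 — the shift increases by 1 each position. Letter i (0-indexed) is shifted by i+0, so successive shifts are 0, 1, 2, ….
Undoing it on dskop: d−0=d, s−1=r, k−2=i, o−3=l, p−4=l.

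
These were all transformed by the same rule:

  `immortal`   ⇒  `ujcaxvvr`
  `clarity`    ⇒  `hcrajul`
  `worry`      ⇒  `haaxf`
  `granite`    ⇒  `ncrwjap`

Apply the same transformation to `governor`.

The output letters match the input read backwards, each shifted +9: immortal reversed is latrommi. Read the word backwards and shift each letter +9.
On governor: reverse → ronrevog; then shift: r+9=a, o+9=x, n+9=w, r+9=a, e+9=n, v+9=e, o+9=x, g+9=p.

axwanexp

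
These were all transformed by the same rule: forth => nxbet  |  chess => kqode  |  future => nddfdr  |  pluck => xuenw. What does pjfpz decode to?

Each letter shifts forward by (position + 8), i.e. 8, 9, 10, … — the shift grows by one for each successive letter.
Reversing it on pjfpz: p−8=h, j−9=a, f−10=v, p−11=e, z−12=n.

haven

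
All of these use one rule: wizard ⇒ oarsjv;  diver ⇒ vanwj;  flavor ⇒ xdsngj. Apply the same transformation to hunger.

Compare letters: w→o is +18, i→a is +18, z→r is +18 — a constant shift. Every letter moves 18 places later in the alphabet, wrapping around z→a.
For hunger: h+18=z, u+18=m, n+18=f, g+18=y, e+18=w, r+18=j.

zmfywj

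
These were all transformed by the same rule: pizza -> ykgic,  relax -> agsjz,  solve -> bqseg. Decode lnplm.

Shifts by position in pizza: pos 0: p→y (+9), pos 1: i→k (+2), pos 2: z→g (+7), pos 3: z→i (+9), pos 4: a→c (+2) — repeating every 3. The shifts repeat in a cycle of length 3: positions 0,1,… shift by +9, +2, +7, then the pattern repeats.
Undoing it on lnplm: l−9=c, n−2=l, p−7=i, l−9=c, m−2=k.

click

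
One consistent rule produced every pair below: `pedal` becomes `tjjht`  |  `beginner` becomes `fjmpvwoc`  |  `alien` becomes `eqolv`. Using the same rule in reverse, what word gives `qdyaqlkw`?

mystical

The shift increases by 1 at each position, starting from +4: 4, 5, 6, ….
Undoing it on qdyaqlkw: q−4=m, d−5=y, y−6=s, a−7=t, q−8=i, l−9=c, k−10=a, w−11=l.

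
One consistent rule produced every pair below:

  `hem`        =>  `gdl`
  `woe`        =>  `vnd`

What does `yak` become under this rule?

Compare letters: h→g is +25, e→d is +25, m→l is +25 — a constant shift. Each letter is shifted forward by 25 in the alphabet (a Caesar shift of +25).
Applying it to yak: y+25=x, a+25=z, k+25=j.

xzj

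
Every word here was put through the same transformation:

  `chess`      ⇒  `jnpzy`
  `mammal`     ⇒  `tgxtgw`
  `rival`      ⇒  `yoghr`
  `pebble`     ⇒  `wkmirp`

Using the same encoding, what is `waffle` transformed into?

dgqmrp

Shifts by position in chess: pos 0: c→j (+7), pos 1: h→n (+6), pos 2: e→p (+11), pos 3: s→z (+7), pos 4: s→y (+6) — repeating every 3. A repeating key of period 3 is used — shifts +7, +6, +11 over and over.
Applying it to waffle: w+7=d, a+6=g, f+11=q, f+7=m, l+6=r, e+11=p.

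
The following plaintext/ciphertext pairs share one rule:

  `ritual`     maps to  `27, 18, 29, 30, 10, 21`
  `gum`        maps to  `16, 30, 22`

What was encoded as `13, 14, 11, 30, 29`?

The number is (letter's place in the alphabet, a=1) + 9.
Reversing it on 13, 14, 11, 30, 29: 13→(13−9)÷1=4=d, 14→(14−9)÷1=5=e, 11→(11−9)÷1=2=b, 30→(30−9)÷1=21=u, 29→(29−9)÷1=20=t.

debut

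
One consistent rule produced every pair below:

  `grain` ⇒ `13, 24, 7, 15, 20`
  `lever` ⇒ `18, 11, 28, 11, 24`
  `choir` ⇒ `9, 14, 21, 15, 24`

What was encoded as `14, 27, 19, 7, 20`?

human

Each letter is replaced by its alphabet position (a=1..z=26) + 6.
Reversing it on 14, 27, 19, 7, 20: 14→(14−6)÷1=8=h, 27→(27−6)÷1=21=u, 19→(19−6)÷1=13=m, 7→(7−6)÷1=1=a, 20→(20−6)÷1=14=n.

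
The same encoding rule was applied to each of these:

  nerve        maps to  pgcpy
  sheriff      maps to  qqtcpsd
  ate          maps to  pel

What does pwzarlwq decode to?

flagpole

The output letters match the input read backwards, each shifted +11: nerve reversed is evren. The word is reversed, then every letter is shifted forward by 11.
Reversing it on pwzarlwq: shift back: p−11=e, w−11=l, z−11=o, a−11=p, r−11=g, l−11=a, w−11=l, q−11=f → elopgalf; then reverse → flagpole.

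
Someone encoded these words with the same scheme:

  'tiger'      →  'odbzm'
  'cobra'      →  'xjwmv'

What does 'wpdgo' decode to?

built

Compare letters: t→o is +21, i→d is +21, g→b is +21 — a constant shift. Each letter is shifted forward by 21 in the alphabet (a Caesar shift of +21).
Undoing it on wpdgo: w−21=b, p−21=u, d−21=i, g−21=l, o−21=t.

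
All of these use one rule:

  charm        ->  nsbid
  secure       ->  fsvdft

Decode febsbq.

The output letters match the input read backwards, each shifted +1: charm reversed is mrahc. Two steps: reverse the string, then apply a Caesar shift of +1.
Reversing it on febsbq: shift back: f−1=e, e−1=d, b−1=a, s−1=r, b−1=a, q−1=p → edarap; then reverse → parade.

parade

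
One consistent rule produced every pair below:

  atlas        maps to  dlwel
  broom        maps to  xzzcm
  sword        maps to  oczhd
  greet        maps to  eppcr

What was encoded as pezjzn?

coyote

Two steps: reverse the string, then apply a Caesar shift of +11.
Reversing it on pezjzn: shift back: p−11=e, e−11=t, z−11=o, j−11=y, z−11=o, n−11=c → etoyoc; then reverse → coyote.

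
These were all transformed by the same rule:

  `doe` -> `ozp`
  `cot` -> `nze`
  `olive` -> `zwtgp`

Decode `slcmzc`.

Compare letters: d→o is +11, o→z is +11, e→p is +11 — a constant shift. This is a Caesar cipher with shift 11.
Decoding slcmzc: s−11=h, l−11=a, c−11=r, m−11=b, z−11=o, c−11=r.

harbor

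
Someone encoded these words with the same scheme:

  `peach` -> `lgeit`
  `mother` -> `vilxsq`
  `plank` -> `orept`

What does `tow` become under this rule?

The output letters match the input read backwards, each shifted +4: peach reversed is hcaep. The word is reversed, then every letter is shifted forward by 4.
Applying it to tow: reverse → wot; then shift: w+4=a, o+4=s, t+4=x.

asx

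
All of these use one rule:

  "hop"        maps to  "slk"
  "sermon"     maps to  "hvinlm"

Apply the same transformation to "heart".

Each pair mirrors across the alphabet (h↔s, o↔l, p↔k): positions sum to 25. Each letter is replaced by its mirror in the alphabet: a↔z, b↔y, c↔x, and so on (the Atbash cipher).
Applying it to heart: h↔s, e↔v, a↔z, r↔i, t↔g.

svzig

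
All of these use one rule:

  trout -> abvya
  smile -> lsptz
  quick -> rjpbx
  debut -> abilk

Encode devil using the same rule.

The output letters match the input read backwards, each shifted +7: trout reversed is tuort. Read the word backwards and shift each letter +7.
For devil: reverse → lived; then shift: l+7=s, i+7=p, v+7=c, e+7=l, d+7=k.

spclk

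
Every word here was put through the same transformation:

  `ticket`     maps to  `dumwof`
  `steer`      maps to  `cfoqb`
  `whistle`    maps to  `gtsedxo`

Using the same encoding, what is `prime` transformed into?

zdsyo

Shifts by position in ticket: pos 0: t→d (+10), pos 1: i→u (+12), pos 2: c→m (+10), pos 3: k→w (+12) — repeating every 2. It's a Vigenère-style cipher with numeric key [10,12]: position i shifts by key[i mod 2].
Applying it to prime: p+10=z, r+12=d, i+10=s, m+12=y, e+10=o.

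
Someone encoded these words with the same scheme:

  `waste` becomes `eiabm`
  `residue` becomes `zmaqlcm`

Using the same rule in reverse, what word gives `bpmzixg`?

therapy

Compare letters: w→e is +8, a→i is +8, s→a is +8 — a constant shift. Every letter moves 8 places later in the alphabet, wrapping around z→a.
Undoing it on bpmzixg: b−8=t, p−8=h, m−8=e, z−8=r, i−8=a, x−8=p, g−8=y.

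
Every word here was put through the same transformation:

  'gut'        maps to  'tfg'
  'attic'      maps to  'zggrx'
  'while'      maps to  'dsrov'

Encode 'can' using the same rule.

This is the alphabet-reversal cipher (Atbash): a becomes z, b becomes y, etc.
Applying it to can: c↔x, a↔z, n↔m.

xzm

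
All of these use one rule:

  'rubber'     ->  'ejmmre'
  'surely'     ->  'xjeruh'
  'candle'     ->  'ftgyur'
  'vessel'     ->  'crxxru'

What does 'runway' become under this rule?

r(17)→e(4) and u(20)→j(9) fit y≡19x+19 (mod 26); the inverse of 19 mod 26 is 11. Each letter's alphabet position (a=0..z=25) is mapped through 19·x+19 mod 26 — an affine cipher.
For runway: r(17)→19·17+19≡4=e; u(20)→19·20+19≡9=j; n(13)→19·13+19≡6=g; w(22)→19·22+19≡21=v; a(0)→19·0+19≡19=t; y(24)→19·24+19≡7=h (all mod 26).

ejgvth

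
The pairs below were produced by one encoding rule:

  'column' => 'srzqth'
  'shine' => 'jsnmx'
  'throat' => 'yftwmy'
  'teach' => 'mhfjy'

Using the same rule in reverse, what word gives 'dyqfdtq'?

Read the word backwards and shift each letter +5.
Undoing it on dyqfdtq: shift back: d−5=y, y−5=t, q−5=l, f−5=a, d−5=y, t−5=o, q−5=l → ytlayol; then reverse → loyalty.

loyalty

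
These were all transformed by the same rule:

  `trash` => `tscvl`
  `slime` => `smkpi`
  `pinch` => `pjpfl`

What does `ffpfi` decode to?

fence

In trash: t→t is +0, r→s is +1, a→c is +2, s→v is +3 — the shift increases by 1 each position. Each letter shifts forward by its position index (0, 1, 2, …) — the shift grows by one for each successive letter.
Undoing it on ffpfi: f−0=f, f−1=e, p−2=n, f−3=c, i−4=e.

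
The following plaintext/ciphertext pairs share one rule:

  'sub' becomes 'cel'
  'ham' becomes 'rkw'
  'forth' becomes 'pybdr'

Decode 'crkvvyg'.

shallow

Compare letters: s→c is +10, u→e is +10, b→l is +10 — a constant shift. It's a constant shift of +10 (ROT10).
Decoding crkvvyg: c−10=s, r−10=h, k−10=a, v−10=l, v−10=l, y−10=o, g−10=w.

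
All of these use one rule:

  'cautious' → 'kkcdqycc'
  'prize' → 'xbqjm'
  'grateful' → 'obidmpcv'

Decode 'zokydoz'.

The shifts repeat in a cycle of length 2: positions 0,1,… shift by +8, +10, then the pattern repeats.
Undoing it on zokydoz: z−8=r, o−10=e, k−8=c, y−10=o, d−8=v, o−10=e, z−8=r.

recover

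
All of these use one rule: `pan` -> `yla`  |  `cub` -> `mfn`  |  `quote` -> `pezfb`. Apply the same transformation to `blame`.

pxlwm

The output letters match the input read backwards, each shifted +11: pan reversed is nap. The word is reversed, then every letter is shifted forward by 11.
For blame: reverse → emalb; then shift: e+11=p, m+11=x, a+11=l, l+11=w, b+11=m.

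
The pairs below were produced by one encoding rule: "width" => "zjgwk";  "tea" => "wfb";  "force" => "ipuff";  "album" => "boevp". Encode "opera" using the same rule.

The shift depends on letter class: consonant w→z is +3, but vowel i→j is +1. Two shifts are in play — +1 for a/e/i/o/u, +3 for every other letter.
Applying it to opera: o(vowel)+1=p, p(cons)+3=s, e(vowel)+1=f, r(cons)+3=u, a(vowel)+1=b.

psfub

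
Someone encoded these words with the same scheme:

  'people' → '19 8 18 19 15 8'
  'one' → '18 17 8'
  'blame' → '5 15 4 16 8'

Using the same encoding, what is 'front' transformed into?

9 21 18 17 23

p is letter #16 and maps to 19: an offset of 3. The number is (letter's place in the alphabet, a=1) + 3.
Applying it to front: f=6→9, r=18→21, o=15→18, n=14→17, t=20→23.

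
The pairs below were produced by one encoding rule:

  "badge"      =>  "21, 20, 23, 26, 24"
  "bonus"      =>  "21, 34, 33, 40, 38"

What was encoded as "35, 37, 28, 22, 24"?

price

Letters become their 1-based position plus 19 (so a→20, b→21, …).
Decoding 35, 37, 28, 22, 24: 35→(35−19)÷1=16=p, 37→(37−19)÷1=18=r, 28→(28−19)÷1=9=i, 22→(22−19)÷1=3=c, 24→(24−19)÷1=5=e.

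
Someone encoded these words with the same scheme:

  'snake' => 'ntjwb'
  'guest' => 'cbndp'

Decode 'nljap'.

The output letters match the input read backwards, each shifted +9: snake reversed is ekans. Read the word backwards and shift each letter +9.
Decoding nljap: shift back: n−9=e, l−9=c, j−9=a, a−9=r, p−9=g → ecarg; then reverse → grace.

grace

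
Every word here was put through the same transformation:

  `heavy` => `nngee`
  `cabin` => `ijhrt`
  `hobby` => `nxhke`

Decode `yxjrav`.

sodium

It's a Vigenère-style cipher with numeric key [6,9]: position i shifts by key[i mod 2].
Decoding yxjrav: y−6=s, x−9=o, j−6=d, r−9=i, a−6=u, v−9=m.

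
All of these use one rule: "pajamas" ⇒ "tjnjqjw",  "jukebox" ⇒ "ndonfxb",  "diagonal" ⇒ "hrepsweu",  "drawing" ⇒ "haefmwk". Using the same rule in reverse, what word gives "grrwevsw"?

cinnamon

Shifts by position in pajamas: pos 0: p→t (+4), pos 1: a→j (+9), pos 2: j→n (+4), pos 3: a→j (+9) — repeating every 2. It's a Vigenère-style cipher with numeric key [4,9]: position i shifts by key[i mod 2].
Undoing it on grrwevsw: g−4=c, r−9=i, r−4=n, w−9=n, e−4=a, v−9=m, s−4=o, w−9=n.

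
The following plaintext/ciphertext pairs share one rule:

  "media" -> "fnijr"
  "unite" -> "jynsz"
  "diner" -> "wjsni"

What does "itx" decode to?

sod

The output letters match the input read backwards, each shifted +5: media reversed is aidem. The word is reversed, then every letter is shifted forward by 5.
Reversing it on itx: shift back: i−5=d, t−5=o, x−5=s → dos; then reverse → sod.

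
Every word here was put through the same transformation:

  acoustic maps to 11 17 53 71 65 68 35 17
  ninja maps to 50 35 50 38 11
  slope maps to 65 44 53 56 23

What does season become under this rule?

a(#1)→11 and c(#3)→17: differences scale by 3, so n = 3·pos + 8. Each letter becomes 3×(its alphabet position, a=1..z=26) + 8.
On season: s=19→65, e=5→23, a=1→11, s=19→65, o=15→53, n=14→50.

65 23 11 65 53 50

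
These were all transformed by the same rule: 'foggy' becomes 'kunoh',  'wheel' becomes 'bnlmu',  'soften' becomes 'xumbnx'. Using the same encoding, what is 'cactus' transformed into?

In foggy: f→k is +5, o→u is +6, g→n is +7, g→o is +8 — the shift increases by 1 each position. Each letter shifts forward by (position + 5), i.e. 5, 6, 7, … — the shift grows by one for each successive letter.
On cactus: c+5=h, a+6=g, c+7=j, t+8=b, u+9=d, s+10=c.

hgjbdc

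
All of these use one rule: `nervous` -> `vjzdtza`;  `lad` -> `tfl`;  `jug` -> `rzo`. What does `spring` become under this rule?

The shift depends on letter class: consonant n→v is +8, but vowel e→j is +5. The rule splits by letter class: vowels +5, consonants +8.
Applying it to spring: s(cons)+8=a, p(cons)+8=x, r(cons)+8=z, i(vowel)+5=n, n(cons)+8=v, g(cons)+8=o.

axznvo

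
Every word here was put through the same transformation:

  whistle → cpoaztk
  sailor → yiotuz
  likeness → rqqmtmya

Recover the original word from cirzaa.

walrus

A repeating key of period 2 is used — shifts +6, +8 over and over.
Reversing it on cirzaa: c−6=w, i−8=a, r−6=l, z−8=r, a−6=u, a−8=s.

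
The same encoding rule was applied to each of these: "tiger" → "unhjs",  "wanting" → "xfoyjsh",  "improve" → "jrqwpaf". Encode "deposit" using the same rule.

Shifts by position in tiger: pos 0: t→u (+1), pos 1: i→n (+5), pos 2: g→h (+1), pos 3: e→j (+5) — repeating every 2. A repeating key of period 2 is used — shifts +1, +5 over and over.
For deposit: d+1=e, e+5=j, p+1=q, o+5=t, s+1=t, i+5=n, t+1=u.

ejqttnu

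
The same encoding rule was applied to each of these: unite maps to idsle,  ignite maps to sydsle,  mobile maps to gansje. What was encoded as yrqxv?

graph

u(20)→i(8) and n(13)→d(3) fit y≡23x+16 (mod 26); the inverse of 23 mod 26 is 17. Treating letters as 0–25, the rule is x ↦ 23x + 16 (mod 26).
Decoding yrqxv: y(24)→17·(24−16)≡6=g; r(17)→17·(17−16)≡17=r; q(16)→17·(16−16)≡0=a; x(23)→17·(23−16)≡15=p; v(21)→17·(21−16)≡7=h (all mod 26).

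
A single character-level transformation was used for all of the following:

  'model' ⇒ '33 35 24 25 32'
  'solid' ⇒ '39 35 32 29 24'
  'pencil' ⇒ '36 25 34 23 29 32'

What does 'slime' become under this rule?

39 32 29 33 25

m is letter #13 and maps to 33: an offset of 20. The number is (letter's place in the alphabet, a=1) + 20.
On slime: s=19→39, l=12→32, i=9→29, m=13→33, e=5→25.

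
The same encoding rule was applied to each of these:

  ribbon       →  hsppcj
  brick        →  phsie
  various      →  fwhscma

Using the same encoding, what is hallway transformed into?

zwxxywk

r(17)→h(7) and i(8)→s(18) fit y≡19x+22 (mod 26); the inverse of 19 mod 26 is 11. Treating letters as 0–25, the rule is x ↦ 19x + 22 (mod 26).
For hallway: h(7)→19·7+22≡25=z; a(0)→19·0+22≡22=w; l(11)→19·11+22≡23=x; l(11)→19·11+22≡23=x; w(22)→19·22+22≡24=y; a(0)→19·0+22≡22=w; y(24)→19·24+22≡10=k (all mod 26).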